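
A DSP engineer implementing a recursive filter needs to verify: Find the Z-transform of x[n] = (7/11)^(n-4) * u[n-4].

Time-shifting property: if X(z) = Z{x[n]}, then Z{x[n-d]} = z^(-d) * X(z)
X(z) = z/(z - 7/11) for x[n] = (7/11)^n * u[n]
Z{x[n-4]} = z^(-4) * z/(z - 7/11) = z^(-3)/(z - 7/11)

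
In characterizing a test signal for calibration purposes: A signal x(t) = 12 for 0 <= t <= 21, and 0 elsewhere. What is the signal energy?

Energy = integral of |x(t)|^2 dt over the signal duration
= 12^2 * 21 = 144 * 21 = 3024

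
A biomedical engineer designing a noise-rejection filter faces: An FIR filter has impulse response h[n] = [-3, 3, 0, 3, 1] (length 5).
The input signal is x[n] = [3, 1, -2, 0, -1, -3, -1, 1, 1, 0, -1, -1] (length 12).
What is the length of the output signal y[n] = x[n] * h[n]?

For linear convolution, the output length is:
len(y) = len(x) + len(h) - 1 = 12 + 5 - 1 = 16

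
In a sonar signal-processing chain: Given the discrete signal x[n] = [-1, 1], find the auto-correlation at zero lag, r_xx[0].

The auto-correlation at zero lag r_xx[0] equals the signal energy.
r_xx[0] = sum of x[n]^2 = (-1)^2 + 1^2
= 1 + 1 = 2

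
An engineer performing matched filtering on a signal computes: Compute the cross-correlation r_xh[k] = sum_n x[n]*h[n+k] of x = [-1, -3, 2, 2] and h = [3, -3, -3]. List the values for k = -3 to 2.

Both sequences indexed from 0 and zero outside their support.
Lags with overlap: k = -3 to 2.
  r_xh[-3] = x[3]*h[0] = 6
  r_xh[-2] = x[2]*h[0] + x[3]*h[1] = 0
  r_xh[-1] = x[1]*h[0] + x[2]*h[1] + x[3]*h[2] = -21
  r_xh[0] = x[0]*h[0] + x[1]*h[1] + x[2]*h[2] = 0
  r_xh[1] = x[0]*h[1] + x[1]*h[2] = 12
  r_xh[2] = x[0]*h[2] = 3
r_xh = [6, 0, -21, 0, 12, 3] (for k = -3, ..., 2)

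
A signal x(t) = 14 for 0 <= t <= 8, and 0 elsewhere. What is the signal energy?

Energy = integral of |x(t)|^2 dt over the signal duration
= 14^2 * 8 = 196 * 8 = 1568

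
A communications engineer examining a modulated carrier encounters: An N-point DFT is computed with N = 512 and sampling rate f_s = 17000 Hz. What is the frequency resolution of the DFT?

DFT frequency resolution = f_s / N
= 17000 / 512 = 2125/64 Hz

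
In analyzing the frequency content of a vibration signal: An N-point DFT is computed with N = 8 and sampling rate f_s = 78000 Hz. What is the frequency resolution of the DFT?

DFT frequency resolution = f_s / N
= 78000 / 8 = 9750 Hz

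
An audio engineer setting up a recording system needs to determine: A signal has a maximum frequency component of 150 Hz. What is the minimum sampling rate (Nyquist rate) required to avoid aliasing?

By the Nyquist-Shannon sampling theorem,
the minimum sampling rate (Nyquist rate) must be at least 2 * f_max.
Nyquist rate = 2 * 150 Hz = 300 Hz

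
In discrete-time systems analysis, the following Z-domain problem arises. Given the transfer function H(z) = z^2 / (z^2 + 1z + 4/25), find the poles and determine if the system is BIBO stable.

Poles are roots of the denominator: z^2 + 1z + 4/25 = 0.
Quadratic formula: z = [-(1) +/- sqrt((1)^2 - 4*(4/25))] / 2
Discriminant = 1 - 16/25 = 9/25; sqrt = 3/5.
z = (-1 +/- 3/5) / 2 => z = -1/5 or z = -4/5.
|p1| = 4/5, |p2| = 1/5.
For BIBO stability, all poles must lie inside the unit circle (|p| < 1).
System is STABLE since both |p| < 1.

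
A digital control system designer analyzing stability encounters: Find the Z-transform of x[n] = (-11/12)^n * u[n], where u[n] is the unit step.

The Z-transform of a^n * u[n] is z/(z-a) for |z| > |a|.
Here a = -11/12, so X(z) = z/(z - (-11/12)) = 12z/(12z + 11)
ROC: |z| > 11/12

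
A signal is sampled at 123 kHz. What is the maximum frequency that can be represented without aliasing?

The maximum frequency that can be represented without aliasing
is the Nyquist frequency: f_max = f_s / 2 = 123 kHz / 2 = 123/2 kHz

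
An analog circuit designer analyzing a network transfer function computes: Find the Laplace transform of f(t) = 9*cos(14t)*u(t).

Standard pair: cos(wt)*u(t) <-> s/(s^2+w^2)
With w = 14: L{9*cos(14t)*u(t)} = 9s/(s^2+196)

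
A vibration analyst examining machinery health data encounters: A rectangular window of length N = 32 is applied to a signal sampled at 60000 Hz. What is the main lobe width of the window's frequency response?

For a rectangular window of length N,
the main lobe width in frequency is 2*f_s/N.
= 2*60000/32 = 3750 Hz
This determines the minimum frequency separation for resolving two sinusoids.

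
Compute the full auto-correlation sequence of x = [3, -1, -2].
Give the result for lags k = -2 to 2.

r_xx[k] = sum_m x[m]*x[m+k], indexed from 0, for k = -2 to 2:
  r_xx[-2] = x[2]*x[0] = -6
  r_xx[-1] = x[1]*x[0] + x[2]*x[1] = -1
  r_xx[0] = x[0]*x[0] + x[1]*x[1] + x[2]*x[2] = 14
  r_xx[1] = x[0]*x[1] + x[1]*x[2] = -1
  r_xx[2] = x[0]*x[2] = -6
r_xx = [-6, -1, 14, -1, -6]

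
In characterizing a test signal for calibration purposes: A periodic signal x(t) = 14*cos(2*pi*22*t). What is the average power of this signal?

Average power of A*cos(wt) is A^2/2.
P = 14^2 / 2 = 196/2 = 98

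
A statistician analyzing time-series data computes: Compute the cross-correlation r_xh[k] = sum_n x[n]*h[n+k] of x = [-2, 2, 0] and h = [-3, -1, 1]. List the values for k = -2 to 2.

Both sequences indexed from 0 and zero outside their support.
Lags with overlap: k = -2 to 2.
  r_xh[-2] = x[2]*h[0] = 0
  r_xh[-1] = x[1]*h[0] + x[2]*h[1] = -6
  r_xh[0] = x[0]*h[0] + x[1]*h[1] + x[2]*h[2] = 4
  r_xh[1] = x[0]*h[1] + x[1]*h[2] = 4
  r_xh[2] = x[0]*h[2] = -2
r_xh = [0, -6, 4, 4, -2] (for k = -2, ..., 2)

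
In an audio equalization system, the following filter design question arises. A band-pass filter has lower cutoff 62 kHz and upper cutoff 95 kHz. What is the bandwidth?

Bandwidth = f_high - f_low
= 95 kHz - 62 kHz = 33 kHz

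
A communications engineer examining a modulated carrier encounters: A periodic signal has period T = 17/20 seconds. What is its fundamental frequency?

The fundamental frequency is the reciprocal of the period.
f = 1/T = 1/(17/20) = 20/17 Hz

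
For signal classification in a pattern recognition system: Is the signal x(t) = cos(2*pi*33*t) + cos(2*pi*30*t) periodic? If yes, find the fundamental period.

f1 = 33 Hz, f2 = 30 Hz
Period T1 = 1/33, T2 = 1/30
Ratio T1/T2 = 30/33, which is rational.
The signal is periodic with fundamental period T = 1/GCD(33,30) = 1/3 s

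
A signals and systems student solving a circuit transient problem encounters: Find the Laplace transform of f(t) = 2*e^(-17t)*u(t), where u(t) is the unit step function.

Standard Laplace transform pair:
e^(-at)*u(t) <-> 1/(s+a)
With a = 17: L{2*e^(-17t)*u(t)} = 2/(s+17), ROC: Re(s) > -17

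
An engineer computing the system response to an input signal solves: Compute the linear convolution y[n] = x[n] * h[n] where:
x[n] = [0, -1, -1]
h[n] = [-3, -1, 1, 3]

y[n] = sum_k x[k]*h[n-k]. Output length = len(x) + len(h) - 1 = 3 + 4 - 1 = 6.
y[0] = 0*-3 = 0
y[1] = -1*-3 + 0*-1 = 3
y[2] = -1*-3 + -1*-1 + 0*1 = 4
y[3] = -1*-1 + -1*1 + 0*3 = 0
y[4] = -1*1 + -1*3 = -4
y[5] = -1*3 = -3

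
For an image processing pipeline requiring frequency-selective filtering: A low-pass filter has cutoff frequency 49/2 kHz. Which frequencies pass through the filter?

A low-pass filter passes all frequencies below the cutoff frequency 49/2 kHz and attenuates higher frequencies.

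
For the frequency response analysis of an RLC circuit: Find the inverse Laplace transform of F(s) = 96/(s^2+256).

Standard pair: w/(s^2+w^2) <-> sin(wt)*u(t)
Recognize w^2 = 256, so w = 16; numerator 96 = 6*16.
f(t) = 6*sin(16t)*u(t)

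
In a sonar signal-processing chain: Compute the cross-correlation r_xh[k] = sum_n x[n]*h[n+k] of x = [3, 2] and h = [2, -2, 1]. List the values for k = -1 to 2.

Both sequences indexed from 0 and zero outside their support.
Lags with overlap: k = -1 to 2.
  r_xh[-1] = x[1]*h[0] = 4
  r_xh[0] = x[0]*h[0] + x[1]*h[1] = 2
  r_xh[1] = x[0]*h[1] + x[1]*h[2] = -4
  r_xh[2] = x[0]*h[2] = 3
r_xh = [4, 2, -4, 3] (for k = -1, ..., 2)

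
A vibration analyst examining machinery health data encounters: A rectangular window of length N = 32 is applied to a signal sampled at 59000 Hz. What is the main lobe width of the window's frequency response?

For a rectangular window of length N,
the main lobe width in frequency is 2*f_s/N.
= 2*59000/32 = 7375/2 Hz
This determines the minimum frequency separation for resolving two sinusoids.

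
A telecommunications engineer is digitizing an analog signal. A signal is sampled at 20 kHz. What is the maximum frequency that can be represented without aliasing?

The maximum frequency that can be represented without aliasing
is the Nyquist frequency: f_max = f_s / 2 = 20 kHz / 2 = 10 kHz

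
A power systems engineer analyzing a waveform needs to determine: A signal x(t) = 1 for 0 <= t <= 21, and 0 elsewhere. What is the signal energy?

Energy = integral of |x(t)|^2 dt over the signal duration
= 1^2 * 21 = 1 * 21 = 21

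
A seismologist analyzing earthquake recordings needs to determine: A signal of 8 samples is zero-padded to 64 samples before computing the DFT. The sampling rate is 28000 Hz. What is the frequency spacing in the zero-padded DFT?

Original DFT: N = 8, resolution = f_s/N = 28000/8 = 3500 Hz
Zero-padded DFT: N = 64, resolution = f_s/N = 28000/64 = 875/2 Hz
Zero-padding interpolates the spectrum (finer frequency grid)
but does NOT improve the true spectral resolution (ability to resolve close frequencies).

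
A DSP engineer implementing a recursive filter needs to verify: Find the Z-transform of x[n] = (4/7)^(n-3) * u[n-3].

Time-shifting property: if X(z) = Z{x[n]}, then Z{x[n-d]} = z^(-d) * X(z)
X(z) = z/(z - 4/7) for x[n] = (4/7)^n * u[n]
Z{x[n-3]} = z^(-3) * z/(z - 4/7) = z^(-2)/(z - 4/7)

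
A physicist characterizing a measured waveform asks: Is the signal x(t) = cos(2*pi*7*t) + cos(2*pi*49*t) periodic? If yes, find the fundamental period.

f1 = 7 Hz, f2 = 49 Hz
Period T1 = 1/7, T2 = 1/49
Ratio T1/T2 = 49/7, which is rational.
The signal is periodic with fundamental period T = 1/GCD(7,49) = 1/7 s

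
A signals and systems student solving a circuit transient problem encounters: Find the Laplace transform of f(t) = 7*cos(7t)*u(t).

Standard pair: cos(wt)*u(t) <-> s/(s^2+w^2)
With w = 7: L{7*cos(7t)*u(t)} = 7s/(s^2+49)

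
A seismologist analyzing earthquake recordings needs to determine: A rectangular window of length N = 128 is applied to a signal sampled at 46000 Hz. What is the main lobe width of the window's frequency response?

For a rectangular window of length N,
the main lobe width in frequency is 2*f_s/N.
= 2*46000/128 = 2875/4 Hz
This determines the minimum frequency separation for resolving two sinusoids.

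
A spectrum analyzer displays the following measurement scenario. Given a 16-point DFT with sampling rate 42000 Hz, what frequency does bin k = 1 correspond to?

The frequency of DFT bin k is: f_k = k * f_s / N
f_1 = 1 * 42000 / 16 = 2625 Hz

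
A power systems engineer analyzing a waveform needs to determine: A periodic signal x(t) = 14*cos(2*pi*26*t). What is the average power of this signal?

Average power of A*cos(wt) is A^2/2.
P = 14^2 / 2 = 196/2 = 98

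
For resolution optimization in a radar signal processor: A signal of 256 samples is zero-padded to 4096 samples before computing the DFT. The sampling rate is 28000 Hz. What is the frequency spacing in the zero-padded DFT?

Original DFT: N = 256, resolution = f_s/N = 28000/256 = 875/8 Hz
Zero-padded DFT: N = 4096, resolution = f_s/N = 28000/4096 = 875/128 Hz
Zero-padding interpolates the spectrum (finer frequency grid)
but does NOT improve the true spectral resolution (ability to resolve close frequencies).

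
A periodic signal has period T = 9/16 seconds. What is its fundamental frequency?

The fundamental frequency is the reciprocal of the period.
f = 1/T = 1/(9/16) = 16/9 Hz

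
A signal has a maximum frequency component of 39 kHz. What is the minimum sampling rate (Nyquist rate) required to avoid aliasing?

By the Nyquist-Shannon sampling theorem,
the minimum sampling rate (Nyquist rate) must be at least 2 * f_max.
Nyquist rate = 2 * 39 kHz = 78 kHz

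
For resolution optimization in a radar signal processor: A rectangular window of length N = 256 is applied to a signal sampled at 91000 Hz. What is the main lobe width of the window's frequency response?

For a rectangular window of length N,
the main lobe width in frequency is 2*f_s/N.
= 2*91000/256 = 11375/16 Hz
This determines the minimum frequency separation for resolving two sinusoids.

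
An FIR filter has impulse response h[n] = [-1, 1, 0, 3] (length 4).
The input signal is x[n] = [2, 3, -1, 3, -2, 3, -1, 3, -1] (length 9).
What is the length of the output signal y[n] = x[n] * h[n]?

For linear convolution, the output length is:
len(y) = len(x) + len(h) - 1 = 9 + 4 - 1 = 12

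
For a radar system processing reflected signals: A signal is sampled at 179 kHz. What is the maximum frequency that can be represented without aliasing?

The maximum frequency that can be represented without aliasing
is the Nyquist frequency: f_max = f_s / 2 = 179 kHz / 2 = 179/2 kHz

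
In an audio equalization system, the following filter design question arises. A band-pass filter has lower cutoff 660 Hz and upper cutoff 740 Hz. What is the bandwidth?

Bandwidth = f_high - f_low
= 740 Hz - 660 Hz = 80 Hz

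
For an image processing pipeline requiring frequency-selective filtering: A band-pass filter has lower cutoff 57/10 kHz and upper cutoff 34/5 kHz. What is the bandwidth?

Bandwidth = f_high - f_low
= 34/5 kHz - 57/10 kHz = 11/10 kHz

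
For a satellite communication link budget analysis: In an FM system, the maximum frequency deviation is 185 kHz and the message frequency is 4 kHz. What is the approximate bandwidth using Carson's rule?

Carson's rule: BW = 2*(delta_f + f_m)
= 2*(185 + 4) kHz = 378 kHz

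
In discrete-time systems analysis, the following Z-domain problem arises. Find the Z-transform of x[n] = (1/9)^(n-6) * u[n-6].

Time-shifting property: if X(z) = Z{x[n]}, then Z{x[n-d]} = z^(-d) * X(z)
X(z) = z/(z - 1/9) for x[n] = (1/9)^n * u[n]
Z{x[n-6]} = z^(-6) * z/(z - 1/9) = z^(-5)/(z - 1/9)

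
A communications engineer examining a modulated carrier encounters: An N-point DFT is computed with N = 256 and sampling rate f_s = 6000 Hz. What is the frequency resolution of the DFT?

DFT frequency resolution = f_s / N
= 6000 / 256 = 375/16 Hz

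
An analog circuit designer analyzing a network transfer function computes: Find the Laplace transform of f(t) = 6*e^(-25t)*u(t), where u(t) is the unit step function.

Standard Laplace transform pair:
e^(-at)*u(t) <-> 1/(s+a)
With a = 25: L{6*e^(-25t)*u(t)} = 6/(s+25), ROC: Re(s) > -25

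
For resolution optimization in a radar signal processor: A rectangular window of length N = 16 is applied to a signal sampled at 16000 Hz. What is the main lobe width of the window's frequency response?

For a rectangular window of length N,
the main lobe width in frequency is 2*f_s/N.
= 2*16000/16 = 2000 Hz
This determines the minimum frequency separation for resolving two sinusoids.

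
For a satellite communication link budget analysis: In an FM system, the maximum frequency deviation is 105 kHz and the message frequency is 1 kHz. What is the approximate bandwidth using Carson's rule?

Carson's rule: BW = 2*(delta_f + f_m)
= 2*(105 + 1) kHz = 212 kHz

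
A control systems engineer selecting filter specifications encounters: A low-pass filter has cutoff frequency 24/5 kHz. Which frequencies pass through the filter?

A low-pass filter passes all frequencies below the cutoff frequency 24/5 kHz and attenuates higher frequencies.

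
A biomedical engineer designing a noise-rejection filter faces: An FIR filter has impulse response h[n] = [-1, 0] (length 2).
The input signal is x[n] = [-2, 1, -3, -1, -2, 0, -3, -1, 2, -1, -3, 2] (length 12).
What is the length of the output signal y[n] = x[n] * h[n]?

For linear convolution, the output length is:
len(y) = len(x) + len(h) - 1 = 12 + 2 - 1 = 13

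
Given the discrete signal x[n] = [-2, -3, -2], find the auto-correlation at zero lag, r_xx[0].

The auto-correlation at zero lag r_xx[0] equals the signal energy.
r_xx[0] = sum of x[n]^2 = (-2)^2 + (-3)^2 + (-2)^2
= 4 + 9 + 4 = 17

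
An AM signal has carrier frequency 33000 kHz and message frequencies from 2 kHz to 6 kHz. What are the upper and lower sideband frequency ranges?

Upper sideband (USB) = fc + [fm_low, fm_high] = 33000 + [2, 6] = [33002, 33006] kHz
Lower sideband (LSB) = fc - [fm_high, fm_low] = 33000 - [6, 2] = [32994, 32998] kHz
Total occupied spectrum: 32994 kHz to 33006 kHz (plus carrier at 33000 kHz)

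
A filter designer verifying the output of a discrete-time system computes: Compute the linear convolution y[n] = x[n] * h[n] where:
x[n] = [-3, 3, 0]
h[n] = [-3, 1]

y[n] = sum_k x[k]*h[n-k]. Output length = len(x) + len(h) - 1 = 3 + 2 - 1 = 4.
y[0] = -3*-3 = 9
y[1] = 3*-3 + -3*1 = -12
y[2] = 0*-3 + 3*1 = 3
y[3] = 0*1 = 0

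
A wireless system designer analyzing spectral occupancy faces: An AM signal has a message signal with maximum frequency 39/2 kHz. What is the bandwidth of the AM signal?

In AM (double-sideband), the bandwidth is twice the message frequency.
BW = 2 * f_m = 2 * 39/2 kHz = 39 kHz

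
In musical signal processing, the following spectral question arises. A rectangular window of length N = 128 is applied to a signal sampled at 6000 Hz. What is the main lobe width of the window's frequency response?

For a rectangular window of length N,
the main lobe width in frequency is 2*f_s/N.
= 2*6000/128 = 375/4 Hz
This determines the minimum frequency separation for resolving two sinusoids.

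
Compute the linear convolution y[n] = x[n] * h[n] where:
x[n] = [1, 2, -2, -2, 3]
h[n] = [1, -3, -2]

y[n] = sum_k x[k]*h[n-k]. Output length = len(x) + len(h) - 1 = 5 + 3 - 1 = 7.
y[0] = 1*1 = 1
y[1] = 2*1 + 1*-3 = -1
y[2] = -2*1 + 2*-3 + 1*-2 = -10
y[3] = -2*1 + -2*-3 + 2*-2 = 0
y[4] = 3*1 + -2*-3 + -2*-2 = 13
y[5] = 3*-3 + -2*-2 = -5
y[6] = 3*-2 = -6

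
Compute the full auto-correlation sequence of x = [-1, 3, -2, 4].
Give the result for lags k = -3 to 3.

r_xx[k] = sum_m x[m]*x[m+k], indexed from 0, for k = -3 to 3:
  r_xx[-3] = x[3]*x[0] = -4
  r_xx[-2] = x[2]*x[0] + x[3]*x[1] = 14
  r_xx[-1] = x[1]*x[0] + x[2]*x[1] + x[3]*x[2] = -17
  r_xx[0] = x[0]*x[0] + x[1]*x[1] + x[2]*x[2] + x[3]*x[3] = 30
  r_xx[1] = x[0]*x[1] + x[1]*x[2] + x[2]*x[3] = -17
  r_xx[2] = x[0]*x[2] + x[1]*x[3] = 14
  r_xx[3] = x[0]*x[3] = -4
r_xx = [-4, 14, -17, 30, -17, 14, -4]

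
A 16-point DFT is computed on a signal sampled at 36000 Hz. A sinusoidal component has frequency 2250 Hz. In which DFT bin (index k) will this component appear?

DFT frequency resolution = f_s/N = 36000/16 = 2250 Hz
Bin index k = f_signal / resolution = 2250 / 2250 = 1
The signal frequency 2250 Hz falls in DFT bin k = 1.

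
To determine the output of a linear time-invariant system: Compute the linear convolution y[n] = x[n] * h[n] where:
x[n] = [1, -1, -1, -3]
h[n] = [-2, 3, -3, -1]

y[n] = sum_k x[k]*h[n-k]. Output length = len(x) + len(h) - 1 = 4 + 4 - 1 = 7.
y[0] = 1*-2 = -2
y[1] = -1*-2 + 1*3 = 5
y[2] = -1*-2 + -1*3 + 1*-3 = -4
y[3] = -3*-2 + -1*3 + -1*-3 + 1*-1 = 5
y[4] = -3*3 + -1*-3 + -1*-1 = -5
y[5] = -3*-3 + -1*-1 = 10
y[6] = -3*-1 = 3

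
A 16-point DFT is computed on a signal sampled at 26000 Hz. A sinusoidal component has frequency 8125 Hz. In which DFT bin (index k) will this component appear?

DFT frequency resolution = f_s/N = 26000/16 = 1625 Hz
Bin index k = f_signal / resolution = 8125 / 1625 = 5
The signal frequency 8125 Hz falls in DFT bin k = 5.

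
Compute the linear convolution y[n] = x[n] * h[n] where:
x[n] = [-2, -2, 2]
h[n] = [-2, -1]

y[n] = sum_k x[k]*h[n-k]. Output length = len(x) + len(h) - 1 = 3 + 2 - 1 = 4.
y[0] = -2*-2 = 4
y[1] = -2*-2 + -2*-1 = 6
y[2] = 2*-2 + -2*-1 = -2
y[3] = 2*-1 = -2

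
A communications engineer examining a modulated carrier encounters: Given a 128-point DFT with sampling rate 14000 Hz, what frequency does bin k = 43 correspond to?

The frequency of DFT bin k is: f_k = k * f_s / N
f_43 = 43 * 14000 / 128 = 37625/8 Hz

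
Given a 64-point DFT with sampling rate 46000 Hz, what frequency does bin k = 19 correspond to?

The frequency of DFT bin k is: f_k = k * f_s / N
f_19 = 19 * 46000 / 64 = 54625/4 Hz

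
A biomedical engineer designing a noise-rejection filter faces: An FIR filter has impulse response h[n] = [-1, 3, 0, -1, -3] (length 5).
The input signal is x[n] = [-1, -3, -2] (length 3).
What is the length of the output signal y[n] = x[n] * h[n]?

For linear convolution, the output length is:
len(y) = len(x) + len(h) - 1 = 3 + 5 - 1 = 7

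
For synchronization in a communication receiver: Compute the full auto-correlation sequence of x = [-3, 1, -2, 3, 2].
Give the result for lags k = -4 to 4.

r_xx[k] = sum_m x[m]*x[m+k], indexed from 0, for k = -4 to 4:
  r_xx[-4] = x[4]*x[0] = -6
  r_xx[-3] = x[3]*x[0] + x[4]*x[1] = -7
  r_xx[-2] = x[2]*x[0] + x[3]*x[1] + x[4]*x[2] = 5
  r_xx[-1] = x[1]*x[0] + x[2]*x[1] + x[3]*x[2] + x[4]*x[3] = -5
  r_xx[0] = x[0]*x[0] + x[1]*x[1] + x[2]*x[2] + x[3]*x[3] + x[4]*x[4] = 27
  r_xx[1] = x[0]*x[1] + x[1]*x[2] + x[2]*x[3] + x[3]*x[4] = -5
  r_xx[2] = x[0]*x[2] + x[1]*x[3] + x[2]*x[4] = 5
  r_xx[3] = x[0]*x[3] + x[1]*x[4] = -7
  r_xx[4] = x[0]*x[4] = -6
r_xx = [-6, -7, 5, -5, 27, -5, 5, -7, -6]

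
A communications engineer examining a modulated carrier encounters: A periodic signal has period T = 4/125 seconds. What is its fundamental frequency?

The fundamental frequency is the reciprocal of the period.
f = 1/T = 1/(4/125) = 125/4 Hz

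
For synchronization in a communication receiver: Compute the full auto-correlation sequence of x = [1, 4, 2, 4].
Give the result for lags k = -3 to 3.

r_xx[k] = sum_m x[m]*x[m+k], indexed from 0, for k = -3 to 3:
  r_xx[-3] = x[3]*x[0] = 4
  r_xx[-2] = x[2]*x[0] + x[3]*x[1] = 18
  r_xx[-1] = x[1]*x[0] + x[2]*x[1] + x[3]*x[2] = 20
  r_xx[0] = x[0]*x[0] + x[1]*x[1] + x[2]*x[2] + x[3]*x[3] = 37
  r_xx[1] = x[0]*x[1] + x[1]*x[2] + x[2]*x[3] = 20
  r_xx[2] = x[0]*x[2] + x[1]*x[3] = 18
  r_xx[3] = x[0]*x[3] = 4
r_xx = [4, 18, 20, 37, 20, 18, 4]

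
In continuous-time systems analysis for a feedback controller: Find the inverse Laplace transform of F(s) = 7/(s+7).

Standard pair: k/(s+a) <-> k*e^(-at)*u(t)
With k=7, a=7: f(t) = 7*e^(-7t)*u(t)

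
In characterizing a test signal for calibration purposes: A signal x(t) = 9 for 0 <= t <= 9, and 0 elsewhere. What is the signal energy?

Energy = integral of |x(t)|^2 dt over the signal duration
= 9^2 * 9 = 81 * 9 = 729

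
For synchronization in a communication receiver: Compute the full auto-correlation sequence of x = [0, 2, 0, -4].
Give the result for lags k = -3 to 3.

r_xx[k] = sum_m x[m]*x[m+k], indexed from 0, for k = -3 to 3:
  r_xx[-3] = x[3]*x[0] = 0
  r_xx[-2] = x[2]*x[0] + x[3]*x[1] = -8
  r_xx[-1] = x[1]*x[0] + x[2]*x[1] + x[3]*x[2] = 0
  r_xx[0] = x[0]*x[0] + x[1]*x[1] + x[2]*x[2] + x[3]*x[3] = 20
  r_xx[1] = x[0]*x[1] + x[1]*x[2] + x[2]*x[3] = 0
  r_xx[2] = x[0]*x[2] + x[1]*x[3] = -8
  r_xx[3] = x[0]*x[3] = 0
r_xx = [0, -8, 0, 20, 0, -8, 0]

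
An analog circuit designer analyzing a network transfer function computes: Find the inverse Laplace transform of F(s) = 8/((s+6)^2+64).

Standard pair: w/((s+a)^2+w^2) <-> e^(-at)*sin(wt)*u(t)
With a=6, w=8: f(t) = e^(-6t)*sin(8t)*u(t)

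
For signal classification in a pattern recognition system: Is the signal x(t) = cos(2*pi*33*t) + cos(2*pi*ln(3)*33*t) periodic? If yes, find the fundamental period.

f1 = 33 Hz, f2 = 33*ln(3) Hz
Ratio f2/f1 = ln(3), which is irrational.
Since the frequency ratio is irrational, no common period exists.
The signal is not periodic.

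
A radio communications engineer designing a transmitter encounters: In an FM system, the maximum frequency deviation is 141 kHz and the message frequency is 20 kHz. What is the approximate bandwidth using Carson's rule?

Carson's rule: BW = 2*(delta_f + f_m)
= 2*(141 + 20) kHz = 322 kHz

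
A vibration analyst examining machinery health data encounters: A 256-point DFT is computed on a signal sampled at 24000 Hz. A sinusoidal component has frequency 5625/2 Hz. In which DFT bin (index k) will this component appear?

DFT frequency resolution = f_s/N = 24000/256 = 375/4 Hz
Bin index k = f_signal / resolution = 5625/2 / 375/4 = 30
The signal frequency 5625/2 Hz falls in DFT bin k = 30.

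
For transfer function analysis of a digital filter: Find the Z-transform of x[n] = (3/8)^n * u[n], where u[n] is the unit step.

The Z-transform of a^n * u[n] is z/(z-a) for |z| > |a|.
Here a = 3/8, so X(z) = z/(z - (3/8)) = 8z/(8z - 3)
ROC: |z| > 3/8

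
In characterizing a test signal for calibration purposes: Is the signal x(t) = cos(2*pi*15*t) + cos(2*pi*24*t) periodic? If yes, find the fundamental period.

f1 = 15 Hz, f2 = 24 Hz
Period T1 = 1/15, T2 = 1/24
Ratio T1/T2 = 24/15, which is rational.
The signal is periodic with fundamental period T = 1/GCD(15,24) = 1/3 s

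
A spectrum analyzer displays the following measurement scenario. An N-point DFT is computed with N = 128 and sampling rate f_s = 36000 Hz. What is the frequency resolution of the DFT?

DFT frequency resolution = f_s / N
= 36000 / 128 = 1125/4 Hz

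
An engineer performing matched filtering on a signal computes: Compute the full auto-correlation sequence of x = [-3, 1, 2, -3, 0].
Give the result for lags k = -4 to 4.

r_xx[k] = sum_m x[m]*x[m+k], indexed from 0, for k = -4 to 4:
  r_xx[-4] = x[4]*x[0] = 0
  r_xx[-3] = x[3]*x[0] + x[4]*x[1] = 9
  r_xx[-2] = x[2]*x[0] + x[3]*x[1] + x[4]*x[2] = -9
  r_xx[-1] = x[1]*x[0] + x[2]*x[1] + x[3]*x[2] + x[4]*x[3] = -7
  r_xx[0] = x[0]*x[0] + x[1]*x[1] + x[2]*x[2] + x[3]*x[3] + x[4]*x[4] = 23
  r_xx[1] = x[0]*x[1] + x[1]*x[2] + x[2]*x[3] + x[3]*x[4] = -7
  r_xx[2] = x[0]*x[2] + x[1]*x[3] + x[2]*x[4] = -9
  r_xx[3] = x[0]*x[3] + x[1]*x[4] = 9
  r_xx[4] = x[0]*x[4] = 0
r_xx = [0, 9, -9, -7, 23, -7, -9, 9, 0]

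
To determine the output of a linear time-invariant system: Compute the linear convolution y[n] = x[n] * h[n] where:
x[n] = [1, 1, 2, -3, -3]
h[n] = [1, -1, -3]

y[n] = sum_k x[k]*h[n-k]. Output length = len(x) + len(h) - 1 = 5 + 3 - 1 = 7.
y[0] = 1*1 = 1
y[1] = 1*1 + 1*-1 = 0
y[2] = 2*1 + 1*-1 + 1*-3 = -2
y[3] = -3*1 + 2*-1 + 1*-3 = -8
y[4] = -3*1 + -3*-1 + 2*-3 = -6
y[5] = -3*-1 + -3*-3 = 12
y[6] = -3*-3 = 9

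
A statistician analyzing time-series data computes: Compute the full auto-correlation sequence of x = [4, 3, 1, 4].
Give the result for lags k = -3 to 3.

r_xx[k] = sum_m x[m]*x[m+k], indexed from 0, for k = -3 to 3:
  r_xx[-3] = x[3]*x[0] = 16
  r_xx[-2] = x[2]*x[0] + x[3]*x[1] = 16
  r_xx[-1] = x[1]*x[0] + x[2]*x[1] + x[3]*x[2] = 19
  r_xx[0] = x[0]*x[0] + x[1]*x[1] + x[2]*x[2] + x[3]*x[3] = 42
  r_xx[1] = x[0]*x[1] + x[1]*x[2] + x[2]*x[3] = 19
  r_xx[2] = x[0]*x[2] + x[1]*x[3] = 16
  r_xx[3] = x[0]*x[3] = 16
r_xx = [16, 16, 19, 42, 19, 16, 16]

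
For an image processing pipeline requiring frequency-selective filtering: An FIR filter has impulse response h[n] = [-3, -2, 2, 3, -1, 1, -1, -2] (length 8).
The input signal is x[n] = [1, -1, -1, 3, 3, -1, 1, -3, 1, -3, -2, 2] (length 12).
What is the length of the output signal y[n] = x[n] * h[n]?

For linear convolution, the output length is:
len(y) = len(x) + len(h) - 1 = 12 + 8 - 1 = 19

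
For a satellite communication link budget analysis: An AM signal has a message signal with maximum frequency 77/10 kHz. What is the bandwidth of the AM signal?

In AM (double-sideband), the bandwidth is twice the message frequency.
BW = 2 * f_m = 2 * 77/10 kHz = 77/5 kHz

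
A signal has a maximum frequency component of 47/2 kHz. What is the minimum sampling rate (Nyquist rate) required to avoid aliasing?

By the Nyquist-Shannon sampling theorem,
the minimum sampling rate (Nyquist rate) must be at least 2 * f_max.
Nyquist rate = 2 * 47/2 kHz = 47 kHz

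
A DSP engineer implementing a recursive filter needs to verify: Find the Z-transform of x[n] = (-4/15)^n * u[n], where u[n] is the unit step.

The Z-transform of a^n * u[n] is z/(z-a) for |z| > |a|.
Here a = -4/15, so X(z) = z/(z - (-4/15)) = 15z/(15z + 4)
ROC: |z| > 4/15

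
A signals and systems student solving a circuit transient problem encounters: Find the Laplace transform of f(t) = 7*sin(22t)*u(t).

Standard pair: sin(wt)*u(t) <-> w/(s^2+w^2)
With w = 22: L{7*sin(22t)*u(t)} = 154/(s^2+484)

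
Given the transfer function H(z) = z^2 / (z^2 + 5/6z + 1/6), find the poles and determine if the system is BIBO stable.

Poles are roots of the denominator: z^2 + 5/6z + 1/6 = 0.
Quadratic formula: z = [-(5/6) +/- sqrt((5/6)^2 - 4*(1/6))] / 2
Discriminant = 25/36 - 2/3 = 1/36; sqrt = 1/6.
z = (-5/6 +/- 1/6) / 2 => z = -1/3 or z = -1/2.
|p1| = 1/3, |p2| = 1/2.
For BIBO stability, all poles must lie inside the unit circle (|p| < 1).
System is STABLE since both |p| < 1.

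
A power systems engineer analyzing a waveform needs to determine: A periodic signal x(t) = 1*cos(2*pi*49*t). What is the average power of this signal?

Average power of A*cos(wt) is A^2/2.
P = 1^2 / 2 = 1/2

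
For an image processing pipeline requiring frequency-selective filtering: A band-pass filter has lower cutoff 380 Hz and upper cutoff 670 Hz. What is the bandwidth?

Bandwidth = f_high - f_low
= 670 Hz - 380 Hz = 290 Hz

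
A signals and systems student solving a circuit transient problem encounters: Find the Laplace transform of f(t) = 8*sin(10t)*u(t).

Standard pair: sin(wt)*u(t) <-> w/(s^2+w^2)
With w = 10: L{8*sin(10t)*u(t)} = 80/(s^2+100)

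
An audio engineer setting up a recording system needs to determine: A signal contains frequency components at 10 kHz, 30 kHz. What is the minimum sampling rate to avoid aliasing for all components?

The highest frequency component is f_max = 30 kHz.
Nyquist rate = 2 * f_max = 2 * 30 kHz = 60 kHz.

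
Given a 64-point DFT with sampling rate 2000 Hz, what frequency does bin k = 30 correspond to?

The frequency of DFT bin k is: f_k = k * f_s / N
f_30 = 30 * 2000 / 64 = 1875/2 Hz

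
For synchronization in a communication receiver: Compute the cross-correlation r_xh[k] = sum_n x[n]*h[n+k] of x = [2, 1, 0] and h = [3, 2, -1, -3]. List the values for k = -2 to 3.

Both sequences indexed from 0 and zero outside their support.
Lags with overlap: k = -2 to 3.
  r_xh[-2] = x[2]*h[0] = 0
  r_xh[-1] = x[1]*h[0] + x[2]*h[1] = 3
  r_xh[0] = x[0]*h[0] + x[1]*h[1] + x[2]*h[2] = 8
  r_xh[1] = x[0]*h[1] + x[1]*h[2] + x[2]*h[3] = 3
  r_xh[2] = x[0]*h[2] + x[1]*h[3] = -5
  r_xh[3] = x[0]*h[3] = -6
r_xh = [0, 3, 8, 3, -5, -6] (for k = -2, ..., 3)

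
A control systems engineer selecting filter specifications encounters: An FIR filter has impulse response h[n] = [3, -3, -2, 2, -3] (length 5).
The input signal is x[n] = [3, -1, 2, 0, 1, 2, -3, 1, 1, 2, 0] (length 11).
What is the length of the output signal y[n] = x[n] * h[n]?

For linear convolution, the output length is:
len(y) = len(x) + len(h) - 1 = 11 + 5 - 1 = 15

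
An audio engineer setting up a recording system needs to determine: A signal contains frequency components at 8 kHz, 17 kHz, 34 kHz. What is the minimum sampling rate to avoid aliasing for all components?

The highest frequency component is f_max = 34 kHz.
Nyquist rate = 2 * f_max = 2 * 34 kHz = 68 kHz.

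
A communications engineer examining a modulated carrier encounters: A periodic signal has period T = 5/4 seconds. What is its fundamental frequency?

The fundamental frequency is the reciprocal of the period.
f = 1/T = 1/(5/4) = 4/5 Hz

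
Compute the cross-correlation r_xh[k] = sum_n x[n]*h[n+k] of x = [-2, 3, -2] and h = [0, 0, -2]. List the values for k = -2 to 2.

Both sequences indexed from 0 and zero outside their support.
Lags with overlap: k = -2 to 2.
  r_xh[-2] = x[2]*h[0] = 0
  r_xh[-1] = x[1]*h[0] + x[2]*h[1] = 0
  r_xh[0] = x[0]*h[0] + x[1]*h[1] + x[2]*h[2] = 4
  r_xh[1] = x[0]*h[1] + x[1]*h[2] = -6
  r_xh[2] = x[0]*h[2] = 4
r_xh = [0, 0, 4, -6, 4] (for k = -2, ..., 2)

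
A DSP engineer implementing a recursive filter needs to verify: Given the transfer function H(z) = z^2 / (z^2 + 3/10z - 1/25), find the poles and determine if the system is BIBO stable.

Poles are roots of the denominator: z^2 + 3/10z - 1/25 = 0.
Quadratic formula: z = [-(3/10) +/- sqrt((3/10)^2 - 4*(-1/25))] / 2
Discriminant = 9/100 + 4/25 = 1/4; sqrt = 1/2.
z = (-3/10 +/- 1/2) / 2 => z = 1/10 or z = -2/5.
|p1| = 2/5, |p2| = 1/10.
For BIBO stability, all poles must lie inside the unit circle (|p| < 1).
System is STABLE since both |p| < 1.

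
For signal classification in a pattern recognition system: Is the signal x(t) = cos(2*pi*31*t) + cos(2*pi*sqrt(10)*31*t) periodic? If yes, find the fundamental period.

f1 = 31 Hz, f2 = 31*sqrt(10) Hz
Ratio f2/f1 = sqrt(10), which is irrational.
Since the frequency ratio is irrational, no common period exists.
The signal is not periodic.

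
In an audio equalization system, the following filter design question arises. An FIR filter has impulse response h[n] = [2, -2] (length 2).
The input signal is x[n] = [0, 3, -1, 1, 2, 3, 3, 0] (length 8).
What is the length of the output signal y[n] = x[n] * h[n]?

For linear convolution, the output length is:
len(y) = len(x) + len(h) - 1 = 8 + 2 - 1 = 9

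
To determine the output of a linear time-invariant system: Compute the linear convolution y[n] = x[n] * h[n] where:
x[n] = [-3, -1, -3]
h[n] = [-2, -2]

y[n] = sum_k x[k]*h[n-k]. Output length = len(x) + len(h) - 1 = 3 + 2 - 1 = 4.
y[0] = -3*-2 = 6
y[1] = -1*-2 + -3*-2 = 8
y[2] = -3*-2 + -1*-2 = 8
y[3] = -3*-2 = 6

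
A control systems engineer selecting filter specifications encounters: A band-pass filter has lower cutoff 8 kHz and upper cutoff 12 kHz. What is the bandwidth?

Bandwidth = f_high - f_low
= 12 kHz - 8 kHz = 4 kHz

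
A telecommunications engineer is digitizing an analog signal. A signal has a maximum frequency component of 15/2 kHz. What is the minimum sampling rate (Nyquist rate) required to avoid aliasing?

By the Nyquist-Shannon sampling theorem,
the minimum sampling rate (Nyquist rate) must be at least 2 * f_max.
Nyquist rate = 2 * 15/2 kHz = 15 kHz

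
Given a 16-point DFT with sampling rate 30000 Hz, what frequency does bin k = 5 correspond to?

The frequency of DFT bin k is: f_k = k * f_s / N
f_5 = 5 * 30000 / 16 = 9375 Hz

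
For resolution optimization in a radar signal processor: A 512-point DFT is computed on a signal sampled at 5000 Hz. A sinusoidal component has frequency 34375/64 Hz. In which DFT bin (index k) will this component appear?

DFT frequency resolution = f_s/N = 5000/512 = 625/64 Hz
Bin index k = f_signal / resolution = 34375/64 / 625/64 = 55
The signal frequency 34375/64 Hz falls in DFT bin k = 55.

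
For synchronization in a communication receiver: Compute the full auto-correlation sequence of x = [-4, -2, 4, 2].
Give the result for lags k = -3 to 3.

r_xx[k] = sum_m x[m]*x[m+k], indexed from 0, for k = -3 to 3:
  r_xx[-3] = x[3]*x[0] = -8
  r_xx[-2] = x[2]*x[0] + x[3]*x[1] = -20
  r_xx[-1] = x[1]*x[0] + x[2]*x[1] + x[3]*x[2] = 8
  r_xx[0] = x[0]*x[0] + x[1]*x[1] + x[2]*x[2] + x[3]*x[3] = 40
  r_xx[1] = x[0]*x[1] + x[1]*x[2] + x[2]*x[3] = 8
  r_xx[2] = x[0]*x[2] + x[1]*x[3] = -20
  r_xx[3] = x[0]*x[3] = -8
r_xx = [-8, -20, 8, 40, 8, -20, -8]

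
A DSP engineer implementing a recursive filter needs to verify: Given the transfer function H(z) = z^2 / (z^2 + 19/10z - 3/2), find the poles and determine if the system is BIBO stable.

Poles are roots of the denominator: z^2 + 19/10z - 3/2 = 0.
Quadratic formula: z = [-(19/10) +/- sqrt((19/10)^2 - 4*(-3/2))] / 2
Discriminant = 361/100 + 6 = 961/100; sqrt = 31/10.
z = (-19/10 +/- 31/10) / 2 => z = 3/5 or z = -5/2.
|p1| = 5/2, |p2| = 3/5.
For BIBO stability, all poles must lie inside the unit circle (|p| < 1).
System is UNSTABLE since at least one |p| >= 1.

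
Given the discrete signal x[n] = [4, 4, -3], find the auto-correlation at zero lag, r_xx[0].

The auto-correlation at zero lag r_xx[0] equals the signal energy.
r_xx[0] = sum of x[n]^2 = 4^2 + 4^2 + (-3)^2
= 16 + 16 + 9 = 41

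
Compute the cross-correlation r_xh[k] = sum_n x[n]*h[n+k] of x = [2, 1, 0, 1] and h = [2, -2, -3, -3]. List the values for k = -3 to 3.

Both sequences indexed from 0 and zero outside their support.
Lags with overlap: k = -3 to 3.
  r_xh[-3] = x[3]*h[0] = 2
  r_xh[-2] = x[2]*h[0] + x[3]*h[1] = -2
  r_xh[-1] = x[1]*h[0] + x[2]*h[1] + x[3]*h[2] = -1
  r_xh[0] = x[0]*h[0] + x[1]*h[1] + x[2]*h[2] + x[3]*h[3] = -1
  r_xh[1] = x[0]*h[1] + x[1]*h[2] + x[2]*h[3] = -7
  r_xh[2] = x[0]*h[2] + x[1]*h[3] = -9
  r_xh[3] = x[0]*h[3] = -6
r_xh = [2, -2, -1, -1, -7, -9, -6] (for k = -3, ..., 3)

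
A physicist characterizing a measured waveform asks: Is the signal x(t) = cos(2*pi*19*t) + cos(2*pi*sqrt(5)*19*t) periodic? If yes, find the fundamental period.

f1 = 19 Hz, f2 = 19*sqrt(5) Hz
Ratio f2/f1 = sqrt(5), which is irrational.
Since the frequency ratio is irrational, no common period exists.
The signal is not periodic.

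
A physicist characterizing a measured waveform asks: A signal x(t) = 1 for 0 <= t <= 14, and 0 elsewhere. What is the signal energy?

Energy = integral of |x(t)|^2 dt over the signal duration
= 1^2 * 14 = 1 * 14 = 14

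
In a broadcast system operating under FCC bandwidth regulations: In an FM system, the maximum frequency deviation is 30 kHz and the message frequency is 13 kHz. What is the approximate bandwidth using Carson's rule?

Carson's rule: BW = 2*(delta_f + f_m)
= 2*(30 + 13) kHz = 86 kHz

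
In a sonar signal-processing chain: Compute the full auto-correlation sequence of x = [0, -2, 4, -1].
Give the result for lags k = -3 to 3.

r_xx[k] = sum_m x[m]*x[m+k], indexed from 0, for k = -3 to 3:
  r_xx[-3] = x[3]*x[0] = 0
  r_xx[-2] = x[2]*x[0] + x[3]*x[1] = 2
  r_xx[-1] = x[1]*x[0] + x[2]*x[1] + x[3]*x[2] = -12
  r_xx[0] = x[0]*x[0] + x[1]*x[1] + x[2]*x[2] + x[3]*x[3] = 21
  r_xx[1] = x[0]*x[1] + x[1]*x[2] + x[2]*x[3] = -12
  r_xx[2] = x[0]*x[2] + x[1]*x[3] = 2
  r_xx[3] = x[0]*x[3] = 0
r_xx = [0, 2, -12, 21, -12, 2, 0]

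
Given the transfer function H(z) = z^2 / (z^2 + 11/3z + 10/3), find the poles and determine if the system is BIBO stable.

Poles are roots of the denominator: z^2 + 11/3z + 10/3 = 0.
Quadratic formula: z = [-(11/3) +/- sqrt((11/3)^2 - 4*(10/3))] / 2
Discriminant = 121/9 - 40/3 = 1/9; sqrt = 1/3.
z = (-11/3 +/- 1/3) / 2 => z = -5/3 or z = -2.
|p1| = 2, |p2| = 5/3.
For BIBO stability, all poles must lie inside the unit circle (|p| < 1).
System is UNSTABLE since at least one |p| >= 1.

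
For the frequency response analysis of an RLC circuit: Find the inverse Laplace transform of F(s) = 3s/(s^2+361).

Standard pair: s/(s^2+w^2) <-> cos(wt)*u(t)
With k=3, w=19: f(t) = 3*cos(19t)*u(t)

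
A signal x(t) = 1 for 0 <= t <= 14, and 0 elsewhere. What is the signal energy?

Energy = integral of |x(t)|^2 dt over the signal duration
= 1^2 * 14 = 1 * 14 = 14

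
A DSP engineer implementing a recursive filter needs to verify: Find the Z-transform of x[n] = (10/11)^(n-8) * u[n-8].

Time-shifting property: if X(z) = Z{x[n]}, then Z{x[n-d]} = z^(-d) * X(z)
X(z) = z/(z - 10/11) for x[n] = (10/11)^n * u[n]
Z{x[n-8]} = z^(-8) * z/(z - 10/11) = z^(-7)/(z - 10/11)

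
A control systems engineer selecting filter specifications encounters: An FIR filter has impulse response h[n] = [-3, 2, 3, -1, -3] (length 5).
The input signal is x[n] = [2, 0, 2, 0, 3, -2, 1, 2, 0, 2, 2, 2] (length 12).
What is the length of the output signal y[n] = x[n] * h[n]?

For linear convolution, the output length is:
len(y) = len(x) + len(h) - 1 = 12 + 5 - 1 = 16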